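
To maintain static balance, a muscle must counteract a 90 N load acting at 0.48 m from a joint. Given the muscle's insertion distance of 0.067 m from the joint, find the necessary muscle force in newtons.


F_muscle = W * d_load / d_muscle
F_muscle = 90 * 0.48 / 0.067
Numerator = 43.2000
F_muscle = 644.7761


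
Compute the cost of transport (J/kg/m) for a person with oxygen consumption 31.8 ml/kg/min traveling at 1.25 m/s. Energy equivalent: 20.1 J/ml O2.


Power per kg = VO2 * 20.1 / 60
Power per kg = 31.8 * 20.1 / 60 = 10.6530 W/kg
Cost = power_per_kg / speed
Cost = 10.6530 / 1.25
Cost = 8.5224


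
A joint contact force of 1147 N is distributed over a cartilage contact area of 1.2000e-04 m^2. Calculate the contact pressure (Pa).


P = F / A
P = 1147 / 1.2000e-04
P = 9.5583e+06


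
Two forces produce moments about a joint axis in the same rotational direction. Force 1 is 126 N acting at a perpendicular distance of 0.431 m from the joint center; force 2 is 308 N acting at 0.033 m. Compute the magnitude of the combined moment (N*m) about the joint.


M = F1 * d1 + F2 * d2
M = 126 * 0.431 + 308 * 0.033
M = 54.3060 + 10.1640
M = 64.4700


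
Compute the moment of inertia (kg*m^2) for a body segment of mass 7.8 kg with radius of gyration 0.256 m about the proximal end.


I = m * k^2
I = 7.8 * 0.256^2
k^2 = 0.0655
I = 0.5112


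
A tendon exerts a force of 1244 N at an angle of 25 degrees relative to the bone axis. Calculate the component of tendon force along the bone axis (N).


F_eff = F_tendon * cos(theta)
theta = 25 deg = 0.4363 rad
cos(theta) = 0.9063
F_eff = 1244 * 0.9063
F_eff = 1127.4469


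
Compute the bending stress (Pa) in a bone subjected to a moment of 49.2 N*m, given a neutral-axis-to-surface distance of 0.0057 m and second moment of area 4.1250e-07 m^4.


sigma = M * c / I
sigma = 49.2 * 0.0057 / 4.1250e-07
M * c = 0.2804
sigma = 679854.5455


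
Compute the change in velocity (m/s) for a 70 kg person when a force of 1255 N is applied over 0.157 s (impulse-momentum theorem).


J = F * dt = 1255 * 0.157 = 197.0350 N*s
delta_v = J / m
delta_v = 197.0350 / 70
delta_v = 2.8148


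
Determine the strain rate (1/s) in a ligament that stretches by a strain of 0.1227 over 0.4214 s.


strain_rate = delta_strain / delta_t
strain_rate = 0.1227 / 0.4214
strain_rate = 0.2912


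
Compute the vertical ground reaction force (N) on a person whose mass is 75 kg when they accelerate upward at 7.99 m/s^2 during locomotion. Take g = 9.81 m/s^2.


GRF = m * (g + a)
GRF = 75 * (9.81 + 7.99)
GRF = 75 * 17.8000
GRF = 1335.0000


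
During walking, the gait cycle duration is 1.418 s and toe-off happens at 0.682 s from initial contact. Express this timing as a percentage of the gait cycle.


pct = (event_time / cycle_time) * 100
pct = (0.682 / 1.418) * 100
ratio = 0.4810
pct = 48.0959


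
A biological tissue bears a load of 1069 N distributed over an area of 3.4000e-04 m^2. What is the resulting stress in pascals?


stress = F / A
stress = 1069 / 3.4000e-04
stress = 3.1441e+06


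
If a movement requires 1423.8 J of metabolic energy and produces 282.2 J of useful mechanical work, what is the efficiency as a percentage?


eta = (W_mech / E_meta) * 100
eta = (282.2 / 1423.8) * 100
ratio = 0.1982
eta = 19.8202


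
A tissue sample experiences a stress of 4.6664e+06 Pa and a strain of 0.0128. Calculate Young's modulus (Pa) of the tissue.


E = stress / strain
E = 4.6664e+06 / 0.0128
E = 3.6456e+08


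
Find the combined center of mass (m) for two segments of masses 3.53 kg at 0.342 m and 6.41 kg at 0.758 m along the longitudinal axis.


COM = (m1*x1 + m2*x2) / (m1 + m2)
COM = (3.53*0.342 + 6.41*0.758) / (3.53 + 6.41)
Numerator = 6.0660
Denominator = 9.9400
COM = 0.6103


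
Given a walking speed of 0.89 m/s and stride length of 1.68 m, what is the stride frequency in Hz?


f = v / stride_length
f = 0.89 / 1.68
f = 0.5298


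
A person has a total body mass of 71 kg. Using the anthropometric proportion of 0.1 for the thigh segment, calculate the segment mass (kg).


m_segment = body_mass * fraction
m_segment = 71 * 0.1
m_segment = 7.1000


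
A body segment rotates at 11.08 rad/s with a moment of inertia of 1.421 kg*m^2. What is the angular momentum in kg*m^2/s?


L = I * omega
L = 1.421 * 11.08
L = 15.7447


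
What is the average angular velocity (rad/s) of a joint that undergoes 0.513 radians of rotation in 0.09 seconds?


omega = delta_theta / delta_t
omega = 0.513 / 0.09
omega = 5.7000


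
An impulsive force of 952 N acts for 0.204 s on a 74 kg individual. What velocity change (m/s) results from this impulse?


J = F * dt = 952 * 0.204 = 194.2080 N*s
delta_v = J / m
delta_v = 194.2080 / 74
delta_v = 2.6244


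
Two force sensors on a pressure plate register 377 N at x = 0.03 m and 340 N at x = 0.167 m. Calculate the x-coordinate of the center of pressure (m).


COP_x = (F1*x1 + F2*x2) / (F1 + F2)
COP_x = (377*0.03 + 340*0.167) / (377 + 340)
Numerator = 68.0900
Denominator = 717
COP_x = 0.0950


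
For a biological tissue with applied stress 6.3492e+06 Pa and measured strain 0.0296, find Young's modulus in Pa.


E = stress / strain
E = 6.3492e+06 / 0.0296
E = 2.1450e+08


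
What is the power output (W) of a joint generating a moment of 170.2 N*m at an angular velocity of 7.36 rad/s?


P = M * omega
P = 170.2 * 7.36
P = 1252.6720


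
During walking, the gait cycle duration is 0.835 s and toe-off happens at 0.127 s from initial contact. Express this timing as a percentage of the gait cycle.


pct = (event_time / cycle_time) * 100
pct = (0.127 / 0.835) * 100
ratio = 0.1521
pct = 15.2096


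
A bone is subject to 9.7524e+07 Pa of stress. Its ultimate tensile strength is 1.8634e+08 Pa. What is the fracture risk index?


FRI = applied / ultimate
FRI = 9.7524e+07 / 1.8634e+08
FRI = 0.5234


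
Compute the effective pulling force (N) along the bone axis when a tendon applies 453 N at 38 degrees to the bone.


F_eff = F_tendon * cos(theta)
theta = 38 deg = 0.6632 rad
cos(theta) = 0.7880
F_eff = 453 * 0.7880
F_eff = 356.9689


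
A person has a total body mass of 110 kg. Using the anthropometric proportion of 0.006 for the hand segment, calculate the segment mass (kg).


m_segment = body_mass * fraction
m_segment = 110 * 0.006
m_segment = 0.6600


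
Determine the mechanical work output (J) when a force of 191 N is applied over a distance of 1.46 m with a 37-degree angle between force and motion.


W = F * d * cos(theta)
theta = 37 deg = 0.6458 rad
cos(theta) = 0.7986
W = 191 * 1.46 * 0.7986
W = 222.7075


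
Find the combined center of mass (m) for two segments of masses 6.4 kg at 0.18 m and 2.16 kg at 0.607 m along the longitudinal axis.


COM = (m1*x1 + m2*x2) / (m1 + m2)
COM = (6.4*0.18 + 2.16*0.607) / (6.4 + 2.16)
Numerator = 2.4631
Denominator = 8.5600
COM = 0.2877


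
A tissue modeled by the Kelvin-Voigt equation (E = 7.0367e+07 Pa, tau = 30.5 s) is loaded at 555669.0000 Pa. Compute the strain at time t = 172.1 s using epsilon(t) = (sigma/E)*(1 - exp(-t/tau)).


epsilon(t) = (sigma/E) * (1 - exp(-t/tau))
sigma/E = 555669.0000 / 7.0367e+07 = 0.0079
exp(-t/tau) = exp(-172.1 / 30.5) = 0.0035
epsilon = 0.0079 * (1 - 0.0035)
epsilon = 0.0079


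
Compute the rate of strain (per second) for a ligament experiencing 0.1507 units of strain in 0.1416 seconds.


strain_rate = delta_strain / delta_t
strain_rate = 0.1507 / 0.1416
strain_rate = 1.0643


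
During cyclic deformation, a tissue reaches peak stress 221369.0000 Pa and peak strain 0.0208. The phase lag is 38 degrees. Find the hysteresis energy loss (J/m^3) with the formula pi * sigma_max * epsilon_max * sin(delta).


E_loss = pi * sigma_max * epsilon_max * sin(delta)
delta = 38 deg = 0.6632 rad
sin(delta) = 0.6157
E_loss = pi * 221369.0000 * 0.0208 * 0.6157
E_loss = 8905.7806


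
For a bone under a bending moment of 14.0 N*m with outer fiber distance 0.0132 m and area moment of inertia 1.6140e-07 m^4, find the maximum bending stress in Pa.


sigma = M * c / I
sigma = 14.0 * 0.0132 / 1.6140e-07
M * c = 0.1848
sigma = 1.1450e+06


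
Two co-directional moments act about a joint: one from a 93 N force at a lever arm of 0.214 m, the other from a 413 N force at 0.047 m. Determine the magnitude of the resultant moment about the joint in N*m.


M = F1 * d1 + F2 * d2
M = 93 * 0.214 + 413 * 0.047
M = 19.9020 + 19.4110
M = 39.3130


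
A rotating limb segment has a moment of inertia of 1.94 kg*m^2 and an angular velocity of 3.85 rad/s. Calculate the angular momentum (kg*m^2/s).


L = I * omega
L = 1.94 * 3.85
L = 7.4690


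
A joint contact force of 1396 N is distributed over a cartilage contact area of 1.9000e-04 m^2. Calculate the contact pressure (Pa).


P = F / A
P = 1396 / 1.9000e-04
P = 7.3474e+06


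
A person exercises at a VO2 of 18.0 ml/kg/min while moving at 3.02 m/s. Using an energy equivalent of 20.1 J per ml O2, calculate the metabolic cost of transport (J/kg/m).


Power per kg = VO2 * 20.1 / 60
Power per kg = 18.0 * 20.1 / 60 = 6.0300 W/kg
Cost = power_per_kg / speed
Cost = 6.0300 / 3.02
Cost = 1.9967


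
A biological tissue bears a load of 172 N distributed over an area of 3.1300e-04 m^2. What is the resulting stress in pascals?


stress = F / A
stress = 172 / 3.1300e-04
stress = 549520.7668


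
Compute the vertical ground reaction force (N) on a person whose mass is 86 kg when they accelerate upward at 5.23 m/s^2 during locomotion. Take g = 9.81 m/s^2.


GRF = m * (g + a)
GRF = 86 * (9.81 + 5.23)
GRF = 86 * 15.0400
GRF = 1293.4400


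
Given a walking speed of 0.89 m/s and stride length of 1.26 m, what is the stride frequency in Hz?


f = v / stride_length
f = 0.89 / 1.26
f = 0.7063


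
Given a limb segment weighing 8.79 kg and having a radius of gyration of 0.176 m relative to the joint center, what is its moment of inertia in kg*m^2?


I = m * k^2
I = 8.79 * 0.176^2
k^2 = 0.0310
I = 0.2723


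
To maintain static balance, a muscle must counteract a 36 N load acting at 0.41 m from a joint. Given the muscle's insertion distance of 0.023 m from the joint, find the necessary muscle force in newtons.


F_muscle = W * d_load / d_muscle
F_muscle = 36 * 0.41 / 0.023
Numerator = 14.7600
F_muscle = 641.7391


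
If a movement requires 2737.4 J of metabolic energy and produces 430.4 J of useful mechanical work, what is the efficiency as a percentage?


eta = (W_mech / E_meta) * 100
eta = (430.4 / 2737.4) * 100
ratio = 0.1572
eta = 15.7229


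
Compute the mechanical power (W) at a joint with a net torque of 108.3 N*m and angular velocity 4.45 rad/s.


P = M * omega
P = 108.3 * 4.45
P = 481.9350


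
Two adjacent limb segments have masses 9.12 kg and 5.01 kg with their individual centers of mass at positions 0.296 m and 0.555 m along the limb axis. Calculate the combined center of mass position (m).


COM = (m1*x1 + m2*x2) / (m1 + m2)
COM = (9.12*0.296 + 5.01*0.555) / (9.12 + 5.01)
Numerator = 5.4801
Denominator = 14.1300
COM = 0.3878


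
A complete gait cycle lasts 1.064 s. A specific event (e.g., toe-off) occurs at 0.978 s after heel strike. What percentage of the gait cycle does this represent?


pct = (event_time / cycle_time) * 100
pct = (0.978 / 1.064) * 100
ratio = 0.9192
pct = 91.9173


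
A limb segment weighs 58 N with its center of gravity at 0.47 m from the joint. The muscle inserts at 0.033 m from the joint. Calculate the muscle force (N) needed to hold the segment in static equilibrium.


F_muscle = W * d_load / d_muscle
F_muscle = 58 * 0.47 / 0.033
Numerator = 27.2600
F_muscle = 826.0606


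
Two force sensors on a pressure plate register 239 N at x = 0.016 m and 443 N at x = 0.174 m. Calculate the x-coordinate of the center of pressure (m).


COP_x = (F1*x1 + F2*x2) / (F1 + F2)
COP_x = (239*0.016 + 443*0.174) / (239 + 443)
Numerator = 80.9060
Denominator = 682
COP_x = 0.1186


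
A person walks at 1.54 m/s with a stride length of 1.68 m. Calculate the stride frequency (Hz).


f = v / stride_length
f = 1.54 / 1.68
f = 0.9167


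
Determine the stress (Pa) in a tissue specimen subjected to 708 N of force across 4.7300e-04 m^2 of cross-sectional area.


stress = F / A
stress = 708 / 4.7300e-04
stress = 1.4968e+06


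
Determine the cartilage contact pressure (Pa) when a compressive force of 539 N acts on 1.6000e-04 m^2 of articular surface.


P = F / A
P = 539 / 1.6000e-04
P = 3.3687e+06


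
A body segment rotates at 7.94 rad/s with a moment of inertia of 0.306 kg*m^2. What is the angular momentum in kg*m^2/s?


L = I * omega
L = 0.306 * 7.94
L = 2.4296


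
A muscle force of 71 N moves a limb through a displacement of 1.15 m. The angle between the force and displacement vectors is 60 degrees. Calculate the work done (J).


W = F * d * cos(theta)
theta = 60 deg = 1.0472 rad
cos(theta) = 0.5000
W = 71 * 1.15 * 0.5000
W = 40.8250


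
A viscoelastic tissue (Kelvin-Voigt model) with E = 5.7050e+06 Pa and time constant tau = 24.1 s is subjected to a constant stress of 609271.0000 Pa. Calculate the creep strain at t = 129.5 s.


epsilon(t) = (sigma/E) * (1 - exp(-t/tau))
sigma/E = 609271.0000 / 5.7050e+06 = 0.1068
exp(-t/tau) = exp(-129.5 / 24.1) = 0.0046
epsilon = 0.1068 * (1 - 0.0046)
epsilon = 0.1063


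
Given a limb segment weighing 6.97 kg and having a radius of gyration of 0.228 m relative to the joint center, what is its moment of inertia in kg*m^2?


I = m * k^2
I = 6.97 * 0.228^2
k^2 = 0.0520
I = 0.3623


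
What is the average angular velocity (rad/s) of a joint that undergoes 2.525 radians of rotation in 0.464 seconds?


omega = delta_theta / delta_t
omega = 2.525 / 0.464
omega = 5.4418


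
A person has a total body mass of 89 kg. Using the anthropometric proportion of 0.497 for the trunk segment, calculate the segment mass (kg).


m_segment = body_mass * fraction
m_segment = 89 * 0.497
m_segment = 44.2330


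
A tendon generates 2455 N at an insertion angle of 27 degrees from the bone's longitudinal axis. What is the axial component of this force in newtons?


F_eff = F_tendon * cos(theta)
theta = 27 deg = 0.4712 rad
cos(theta) = 0.8910
F_eff = 2455 * 0.8910
F_eff = 2187.4210


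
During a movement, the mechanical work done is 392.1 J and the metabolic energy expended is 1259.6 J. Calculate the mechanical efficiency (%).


eta = (W_mech / E_meta) * 100
eta = (392.1 / 1259.6) * 100
ratio = 0.3113
eta = 31.1289


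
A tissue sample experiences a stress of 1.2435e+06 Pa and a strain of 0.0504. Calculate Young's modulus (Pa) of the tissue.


E = stress / strain
E = 1.2435e+06 / 0.0504
E = 2.4673e+07


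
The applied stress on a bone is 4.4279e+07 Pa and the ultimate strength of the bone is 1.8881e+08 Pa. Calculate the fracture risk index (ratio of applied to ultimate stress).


FRI = applied / ultimate
FRI = 4.4279e+07 / 1.8881e+08
FRI = 0.2345


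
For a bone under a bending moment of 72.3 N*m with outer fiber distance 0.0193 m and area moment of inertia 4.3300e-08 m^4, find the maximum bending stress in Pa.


sigma = M * c / I
sigma = 72.3 * 0.0193 / 4.3300e-08
M * c = 1.3954
sigma = 3.2226e+07


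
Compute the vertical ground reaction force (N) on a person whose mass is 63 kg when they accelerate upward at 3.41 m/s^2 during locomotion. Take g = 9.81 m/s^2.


GRF = m * (g + a)
GRF = 63 * (9.81 + 3.41)
GRF = 63 * 13.2200
GRF = 832.8600


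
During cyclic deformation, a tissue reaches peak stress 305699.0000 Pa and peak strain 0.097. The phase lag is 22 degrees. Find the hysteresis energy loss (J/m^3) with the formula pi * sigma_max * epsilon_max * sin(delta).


E_loss = pi * sigma_max * epsilon_max * sin(delta)
delta = 22 deg = 0.3840 rad
sin(delta) = 0.3746
E_loss = pi * 305699.0000 * 0.097 * 0.3746
E_loss = 34897.2369


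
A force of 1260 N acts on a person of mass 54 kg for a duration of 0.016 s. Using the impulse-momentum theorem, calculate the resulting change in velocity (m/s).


J = F * dt = 1260 * 0.016 = 20.1600 N*s
delta_v = J / m
delta_v = 20.1600 / 54
delta_v = 0.3733


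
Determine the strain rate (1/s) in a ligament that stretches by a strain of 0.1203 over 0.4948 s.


strain_rate = delta_strain / delta_t
strain_rate = 0.1203 / 0.4948
strain_rate = 0.2431


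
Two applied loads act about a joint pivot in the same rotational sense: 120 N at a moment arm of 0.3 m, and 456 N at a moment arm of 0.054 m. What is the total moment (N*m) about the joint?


M = F1 * d1 + F2 * d2
M = 120 * 0.3 + 456 * 0.054
M = 36.0000 + 24.6240
M = 60.6240


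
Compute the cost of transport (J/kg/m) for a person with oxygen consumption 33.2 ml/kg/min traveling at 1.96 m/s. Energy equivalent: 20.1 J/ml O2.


Power per kg = VO2 * 20.1 / 60
Power per kg = 33.2 * 20.1 / 60 = 11.1220 W/kg
Cost = power_per_kg / speed
Cost = 11.1220 / 1.96
Cost = 5.6745


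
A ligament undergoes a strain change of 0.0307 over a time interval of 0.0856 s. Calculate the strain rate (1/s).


strain_rate = delta_strain / delta_t
strain_rate = 0.0307 / 0.0856
strain_rate = 0.3586


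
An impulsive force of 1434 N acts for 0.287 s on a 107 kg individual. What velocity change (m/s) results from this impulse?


J = F * dt = 1434 * 0.287 = 411.5580 N*s
delta_v = J / m
delta_v = 411.5580 / 107
delta_v = 3.8463


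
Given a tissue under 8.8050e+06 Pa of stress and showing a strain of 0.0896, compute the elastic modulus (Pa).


E = stress / strain
E = 8.8050e+06 / 0.0896
E = 9.8270e+07


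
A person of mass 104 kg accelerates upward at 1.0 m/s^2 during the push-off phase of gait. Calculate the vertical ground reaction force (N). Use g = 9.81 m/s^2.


GRF = m * (g + a)
GRF = 104 * (9.81 + 1.0)
GRF = 104 * 10.8100
GRF = 1124.2400


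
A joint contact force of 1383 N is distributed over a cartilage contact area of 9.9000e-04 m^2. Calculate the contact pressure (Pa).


P = F / A
P = 1383 / 9.9000e-04
P = 1.3970e+06


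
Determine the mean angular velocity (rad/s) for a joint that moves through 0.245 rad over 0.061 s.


omega = delta_theta / delta_t
omega = 0.245 / 0.061
omega = 4.0164


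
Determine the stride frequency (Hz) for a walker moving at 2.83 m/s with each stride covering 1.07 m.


f = v / stride_length
f = 2.83 / 1.07
f = 2.6449


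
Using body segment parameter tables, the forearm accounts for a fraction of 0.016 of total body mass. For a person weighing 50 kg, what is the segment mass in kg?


m_segment = body_mass * fraction
m_segment = 50 * 0.016
m_segment = 0.8000


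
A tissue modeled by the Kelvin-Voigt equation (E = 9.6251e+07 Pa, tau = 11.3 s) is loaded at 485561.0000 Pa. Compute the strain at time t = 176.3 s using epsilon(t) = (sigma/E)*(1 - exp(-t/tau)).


epsilon(t) = (sigma/E) * (1 - exp(-t/tau))
sigma/E = 485561.0000 / 9.6251e+07 = 0.0050
exp(-t/tau) = exp(-176.3 / 11.3) = 1.6759e-07
epsilon = 0.0050 * (1 - 1.6759e-07)
epsilon = 0.0050


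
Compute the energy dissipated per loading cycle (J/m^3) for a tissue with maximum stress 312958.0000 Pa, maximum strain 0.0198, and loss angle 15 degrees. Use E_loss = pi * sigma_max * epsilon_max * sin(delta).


E_loss = pi * sigma_max * epsilon_max * sin(delta)
delta = 15 deg = 0.2618 rad
sin(delta) = 0.2588
E_loss = pi * 312958.0000 * 0.0198 * 0.2588
E_loss = 5038.4546


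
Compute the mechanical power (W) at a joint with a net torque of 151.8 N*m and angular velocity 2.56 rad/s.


P = M * omega
P = 151.8 * 2.56
P = 388.6080


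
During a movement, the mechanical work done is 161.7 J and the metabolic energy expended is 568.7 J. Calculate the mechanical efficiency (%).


eta = (W_mech / E_meta) * 100
eta = (161.7 / 568.7) * 100
ratio = 0.2843
eta = 28.4333


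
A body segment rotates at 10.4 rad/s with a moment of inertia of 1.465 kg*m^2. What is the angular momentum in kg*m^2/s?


L = I * omega
L = 1.465 * 10.4
L = 15.2360


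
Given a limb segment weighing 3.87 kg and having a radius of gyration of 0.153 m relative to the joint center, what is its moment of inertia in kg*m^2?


I = m * k^2
I = 3.87 * 0.153^2
k^2 = 0.0234
I = 0.0906


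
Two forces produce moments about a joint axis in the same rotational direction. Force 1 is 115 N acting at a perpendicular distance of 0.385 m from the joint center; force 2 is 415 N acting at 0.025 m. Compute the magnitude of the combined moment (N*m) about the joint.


M = F1 * d1 + F2 * d2
M = 115 * 0.385 + 415 * 0.025
M = 44.2750 + 10.3750
M = 54.6500


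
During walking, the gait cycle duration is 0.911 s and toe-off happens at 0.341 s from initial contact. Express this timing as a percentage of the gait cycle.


pct = (event_time / cycle_time) * 100
pct = (0.341 / 0.911) * 100
ratio = 0.3743
pct = 37.4314


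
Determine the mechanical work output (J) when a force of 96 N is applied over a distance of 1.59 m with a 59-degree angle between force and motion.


W = F * d * cos(theta)
theta = 59 deg = 1.0297 rad
cos(theta) = 0.5150
W = 96 * 1.59 * 0.5150
W = 78.6154


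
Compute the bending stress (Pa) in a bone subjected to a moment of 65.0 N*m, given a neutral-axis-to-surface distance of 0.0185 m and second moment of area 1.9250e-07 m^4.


sigma = M * c / I
sigma = 65.0 * 0.0185 / 1.9250e-07
M * c = 1.2025
sigma = 6.2468e+06


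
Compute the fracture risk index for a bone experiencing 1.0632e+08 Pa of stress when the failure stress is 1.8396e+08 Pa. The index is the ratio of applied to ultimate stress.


FRI = applied / ultimate
FRI = 1.0632e+08 / 1.8396e+08
FRI = 0.5780


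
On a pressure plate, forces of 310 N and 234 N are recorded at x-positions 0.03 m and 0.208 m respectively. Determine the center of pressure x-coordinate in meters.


COP_x = (F1*x1 + F2*x2) / (F1 + F2)
COP_x = (310*0.03 + 234*0.208) / (310 + 234)
Numerator = 57.9720
Denominator = 544
COP_x = 0.1066


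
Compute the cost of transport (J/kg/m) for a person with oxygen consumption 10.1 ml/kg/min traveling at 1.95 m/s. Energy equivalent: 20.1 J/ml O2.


Power per kg = VO2 * 20.1 / 60
Power per kg = 10.1 * 20.1 / 60 = 3.3835 W/kg
Cost = power_per_kg / speed
Cost = 3.3835 / 1.95
Cost = 1.7351


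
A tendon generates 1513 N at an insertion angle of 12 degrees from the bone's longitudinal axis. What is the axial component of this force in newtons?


F_eff = F_tendon * cos(theta)
theta = 12 deg = 0.2094 rad
cos(theta) = 0.9781
F_eff = 1513 * 0.9781
F_eff = 1479.9373


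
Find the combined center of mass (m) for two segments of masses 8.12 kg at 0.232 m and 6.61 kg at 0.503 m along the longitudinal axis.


COM = (m1*x1 + m2*x2) / (m1 + m2)
COM = (8.12*0.232 + 6.61*0.503) / (8.12 + 6.61)
Numerator = 5.2087
Denominator = 14.7300
COM = 0.3536


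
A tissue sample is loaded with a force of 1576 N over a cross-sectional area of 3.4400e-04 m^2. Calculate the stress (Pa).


stress = F / A
stress = 1576 / 3.4400e-04
stress = 4.5814e+06


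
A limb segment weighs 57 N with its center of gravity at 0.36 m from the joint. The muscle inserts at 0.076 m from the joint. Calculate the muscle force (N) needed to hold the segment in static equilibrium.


F_muscle = W * d_load / d_muscle
F_muscle = 57 * 0.36 / 0.076
Numerator = 20.5200
F_muscle = 270.0000


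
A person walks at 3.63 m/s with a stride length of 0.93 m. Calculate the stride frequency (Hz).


f = v / stride_length
f = 3.63 / 0.93
f = 3.9032


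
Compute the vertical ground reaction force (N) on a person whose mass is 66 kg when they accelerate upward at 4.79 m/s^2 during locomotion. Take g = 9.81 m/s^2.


GRF = m * (g + a)
GRF = 66 * (9.81 + 4.79)
GRF = 66 * 14.6000
GRF = 963.6000


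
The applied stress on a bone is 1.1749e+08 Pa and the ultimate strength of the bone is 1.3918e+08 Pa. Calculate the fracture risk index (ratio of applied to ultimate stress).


FRI = applied / ultimate
FRI = 1.1749e+08 / 1.3918e+08
FRI = 0.8442


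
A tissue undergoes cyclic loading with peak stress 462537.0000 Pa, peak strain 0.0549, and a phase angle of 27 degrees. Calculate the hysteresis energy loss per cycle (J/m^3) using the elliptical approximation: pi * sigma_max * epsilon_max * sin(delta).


E_loss = pi * sigma_max * epsilon_max * sin(delta)
delta = 27 deg = 0.4712 rad
sin(delta) = 0.4540
E_loss = pi * 462537.0000 * 0.0549 * 0.4540
E_loss = 36217.2492


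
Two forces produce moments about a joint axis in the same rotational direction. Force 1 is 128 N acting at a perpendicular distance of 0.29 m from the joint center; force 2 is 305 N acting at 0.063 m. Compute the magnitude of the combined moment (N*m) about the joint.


M = F1 * d1 + F2 * d2
M = 128 * 0.29 + 305 * 0.063
M = 37.1200 + 19.2150
M = 56.3350


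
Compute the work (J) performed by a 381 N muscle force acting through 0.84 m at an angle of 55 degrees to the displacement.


W = F * d * cos(theta)
theta = 55 deg = 0.9599 rad
cos(theta) = 0.5736
W = 381 * 0.84 * 0.5736
W = 183.5674


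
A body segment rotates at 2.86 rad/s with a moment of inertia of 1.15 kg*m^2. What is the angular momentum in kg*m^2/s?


L = I * omega
L = 1.15 * 2.86
L = 3.2890


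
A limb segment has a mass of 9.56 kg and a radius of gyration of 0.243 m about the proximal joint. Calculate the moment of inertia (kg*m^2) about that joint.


I = m * k^2
I = 9.56 * 0.243^2
k^2 = 0.0590
I = 0.5645


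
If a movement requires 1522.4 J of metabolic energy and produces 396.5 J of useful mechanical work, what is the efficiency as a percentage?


eta = (W_mech / E_meta) * 100
eta = (396.5 / 1522.4) * 100
ratio = 0.2604
eta = 26.0444


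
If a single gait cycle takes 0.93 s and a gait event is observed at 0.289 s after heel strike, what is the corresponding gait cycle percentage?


pct = (event_time / cycle_time) * 100
pct = (0.289 / 0.93) * 100
ratio = 0.3108
pct = 31.0753


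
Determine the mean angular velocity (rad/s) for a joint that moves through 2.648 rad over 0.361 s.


omega = delta_theta / delta_t
omega = 2.648 / 0.361
omega = 7.3352


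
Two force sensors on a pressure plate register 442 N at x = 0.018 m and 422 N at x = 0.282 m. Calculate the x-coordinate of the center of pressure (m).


COP_x = (F1*x1 + F2*x2) / (F1 + F2)
COP_x = (442*0.018 + 422*0.282) / (442 + 422)
Numerator = 126.9600
Denominator = 864
COP_x = 0.1469


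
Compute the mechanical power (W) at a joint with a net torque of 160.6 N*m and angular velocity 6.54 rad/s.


P = M * omega
P = 160.6 * 6.54
P = 1050.3240


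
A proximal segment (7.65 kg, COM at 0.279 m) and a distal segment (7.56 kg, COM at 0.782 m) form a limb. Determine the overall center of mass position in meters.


COM = (m1*x1 + m2*x2) / (m1 + m2)
COM = (7.65*0.279 + 7.56*0.782) / (7.65 + 7.56)
Numerator = 8.0463
Denominator = 15.2100
COM = 0.5290


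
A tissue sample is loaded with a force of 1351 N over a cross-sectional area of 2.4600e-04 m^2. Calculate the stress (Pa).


stress = F / A
stress = 1351 / 2.4600e-04
stress = 5.4919e+06


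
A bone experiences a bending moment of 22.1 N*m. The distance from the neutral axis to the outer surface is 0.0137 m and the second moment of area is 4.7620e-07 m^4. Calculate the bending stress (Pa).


sigma = M * c / I
sigma = 22.1 * 0.0137 / 4.7620e-07
M * c = 0.3028
sigma = 635804.2839


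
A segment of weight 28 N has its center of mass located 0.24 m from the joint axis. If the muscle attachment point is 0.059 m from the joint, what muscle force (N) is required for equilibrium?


F_muscle = W * d_load / d_muscle
F_muscle = 28 * 0.24 / 0.059
Numerator = 6.7200
F_muscle = 113.8983


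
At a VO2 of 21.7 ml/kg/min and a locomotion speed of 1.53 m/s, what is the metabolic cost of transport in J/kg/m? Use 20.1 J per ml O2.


Power per kg = VO2 * 20.1 / 60
Power per kg = 21.7 * 20.1 / 60 = 7.2695 W/kg
Cost = power_per_kg / speed
Cost = 7.2695 / 1.53
Cost = 4.7513


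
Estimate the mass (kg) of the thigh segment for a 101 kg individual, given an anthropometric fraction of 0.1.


m_segment = body_mass * fraction
m_segment = 101 * 0.1
m_segment = 10.1000


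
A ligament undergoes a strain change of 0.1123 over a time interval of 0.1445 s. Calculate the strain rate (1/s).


strain_rate = delta_strain / delta_t
strain_rate = 0.1123 / 0.1445
strain_rate = 0.7772


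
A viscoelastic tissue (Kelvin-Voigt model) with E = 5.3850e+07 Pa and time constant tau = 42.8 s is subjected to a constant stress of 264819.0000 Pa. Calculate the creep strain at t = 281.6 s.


epsilon(t) = (sigma/E) * (1 - exp(-t/tau))
sigma/E = 264819.0000 / 5.3850e+07 = 0.0049
exp(-t/tau) = exp(-281.6 / 42.8) = 0.0014
epsilon = 0.0049 * (1 - 0.0014)
epsilon = 0.0049


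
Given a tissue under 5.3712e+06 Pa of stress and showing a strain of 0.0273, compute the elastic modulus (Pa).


E = stress / strain
E = 5.3712e+06 / 0.0273
E = 1.9675e+08


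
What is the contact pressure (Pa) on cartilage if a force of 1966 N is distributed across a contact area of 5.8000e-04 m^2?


P = F / A
P = 1966 / 5.8000e-04
P = 3.3897e+06


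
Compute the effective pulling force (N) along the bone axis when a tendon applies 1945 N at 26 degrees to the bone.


F_eff = F_tendon * cos(theta)
theta = 26 deg = 0.4538 rad
cos(theta) = 0.8988
F_eff = 1945 * 0.8988
F_eff = 1748.1544


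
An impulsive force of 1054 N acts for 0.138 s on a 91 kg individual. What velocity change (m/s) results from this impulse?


J = F * dt = 1054 * 0.138 = 145.4520 N*s
delta_v = J / m
delta_v = 145.4520 / 91
delta_v = 1.5984


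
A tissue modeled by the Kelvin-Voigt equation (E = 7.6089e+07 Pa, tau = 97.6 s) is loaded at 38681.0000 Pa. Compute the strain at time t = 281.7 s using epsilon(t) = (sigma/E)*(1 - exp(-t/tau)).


epsilon(t) = (sigma/E) * (1 - exp(-t/tau))
sigma/E = 38681.0000 / 7.6089e+07 = 5.0837e-04
exp(-t/tau) = exp(-281.7 / 97.6) = 0.0558
epsilon = 5.0837e-04 * (1 - 0.0558)
epsilon = 4.8001e-04


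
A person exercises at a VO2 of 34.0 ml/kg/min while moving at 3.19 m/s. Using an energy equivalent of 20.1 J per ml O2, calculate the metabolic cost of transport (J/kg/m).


Power per kg = VO2 * 20.1 / 60
Power per kg = 34.0 * 20.1 / 60 = 11.3900 W/kg
Cost = power_per_kg / speed
Cost = 11.3900 / 3.19
Cost = 3.5705


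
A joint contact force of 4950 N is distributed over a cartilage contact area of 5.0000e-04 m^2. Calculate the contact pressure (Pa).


P = F / A
P = 4950 / 5.0000e-04
P = 9.9000e+06


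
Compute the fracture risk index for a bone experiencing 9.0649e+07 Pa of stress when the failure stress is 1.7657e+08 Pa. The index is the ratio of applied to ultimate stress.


FRI = applied / ultimate
FRI = 9.0649e+07 / 1.7657e+08
FRI = 0.5134


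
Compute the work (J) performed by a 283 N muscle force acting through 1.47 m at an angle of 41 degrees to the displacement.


W = F * d * cos(theta)
theta = 41 deg = 0.7156 rad
cos(theta) = 0.7547
W = 283 * 1.47 * 0.7547
W = 313.9667


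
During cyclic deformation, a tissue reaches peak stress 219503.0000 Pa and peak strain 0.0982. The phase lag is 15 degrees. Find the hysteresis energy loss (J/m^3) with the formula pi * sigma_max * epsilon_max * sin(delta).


E_loss = pi * sigma_max * epsilon_max * sin(delta)
delta = 15 deg = 0.2618 rad
sin(delta) = 0.2588
E_loss = pi * 219503.0000 * 0.0982 * 0.2588
E_loss = 17526.6152


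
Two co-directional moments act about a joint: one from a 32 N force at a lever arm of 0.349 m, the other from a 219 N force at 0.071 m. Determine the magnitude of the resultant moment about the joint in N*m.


M = F1 * d1 + F2 * d2
M = 32 * 0.349 + 219 * 0.071
M = 11.1680 + 15.5490
M = 26.7170


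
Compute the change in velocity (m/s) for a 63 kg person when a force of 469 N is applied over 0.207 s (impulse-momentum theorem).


J = F * dt = 469 * 0.207 = 97.0830 N*s
delta_v = J / m
delta_v = 97.0830 / 63
delta_v = 1.5410


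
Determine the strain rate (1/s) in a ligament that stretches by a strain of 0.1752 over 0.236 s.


strain_rate = delta_strain / delta_t
strain_rate = 0.1752 / 0.236
strain_rate = 0.7424


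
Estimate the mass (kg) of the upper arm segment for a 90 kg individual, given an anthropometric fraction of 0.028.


m_segment = body_mass * fraction
m_segment = 90 * 0.028
m_segment = 2.5200


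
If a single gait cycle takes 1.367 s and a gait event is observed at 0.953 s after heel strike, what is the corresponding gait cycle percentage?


pct = (event_time / cycle_time) * 100
pct = (0.953 / 1.367) * 100
ratio = 0.6971
pct = 69.7147


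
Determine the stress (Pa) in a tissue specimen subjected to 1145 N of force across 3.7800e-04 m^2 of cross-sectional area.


stress = F / A
stress = 1145 / 3.7800e-04
stress = 3.0291e+06


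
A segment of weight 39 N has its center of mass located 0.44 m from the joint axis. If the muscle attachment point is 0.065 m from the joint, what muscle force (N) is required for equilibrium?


F_muscle = W * d_load / d_muscle
F_muscle = 39 * 0.44 / 0.065
Numerator = 17.1600
F_muscle = 264.0000


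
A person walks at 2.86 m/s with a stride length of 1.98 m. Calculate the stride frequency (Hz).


f = v / stride_length
f = 2.86 / 1.98
f = 1.4444


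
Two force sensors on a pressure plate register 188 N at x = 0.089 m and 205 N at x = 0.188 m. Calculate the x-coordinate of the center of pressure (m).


COP_x = (F1*x1 + F2*x2) / (F1 + F2)
COP_x = (188*0.089 + 205*0.188) / (188 + 205)
Numerator = 55.2720
Denominator = 393
COP_x = 0.1406


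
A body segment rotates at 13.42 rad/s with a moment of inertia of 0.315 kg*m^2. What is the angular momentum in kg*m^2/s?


L = I * omega
L = 0.315 * 13.42
L = 4.2273


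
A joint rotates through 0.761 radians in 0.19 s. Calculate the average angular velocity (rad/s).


omega = delta_theta / delta_t
omega = 0.761 / 0.19
omega = 4.0053


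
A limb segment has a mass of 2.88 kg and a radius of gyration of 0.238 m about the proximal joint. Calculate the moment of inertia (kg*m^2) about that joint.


I = m * k^2
I = 2.88 * 0.238^2
k^2 = 0.0566
I = 0.1631


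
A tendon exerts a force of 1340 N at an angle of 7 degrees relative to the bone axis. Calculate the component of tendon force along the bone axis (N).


F_eff = F_tendon * cos(theta)
theta = 7 deg = 0.1222 rad
cos(theta) = 0.9925
F_eff = 1340 * 0.9925
F_eff = 1330.0118


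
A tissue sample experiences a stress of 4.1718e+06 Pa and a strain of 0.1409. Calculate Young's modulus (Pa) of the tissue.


E = stress / strain
E = 4.1718e+06 / 0.1409
E = 2.9608e+07


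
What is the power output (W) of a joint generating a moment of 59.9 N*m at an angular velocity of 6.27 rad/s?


P = M * omega
P = 59.9 * 6.27
P = 375.5730


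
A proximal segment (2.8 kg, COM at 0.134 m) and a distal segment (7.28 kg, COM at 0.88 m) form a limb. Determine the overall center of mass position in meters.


COM = (m1*x1 + m2*x2) / (m1 + m2)
COM = (2.8*0.134 + 7.28*0.88) / (2.8 + 7.28)
Numerator = 6.7816
Denominator = 10.0800
COM = 0.6728


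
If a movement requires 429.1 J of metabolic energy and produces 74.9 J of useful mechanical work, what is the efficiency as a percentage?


eta = (W_mech / E_meta) * 100
eta = (74.9 / 429.1) * 100
ratio = 0.1746
eta = 17.4551


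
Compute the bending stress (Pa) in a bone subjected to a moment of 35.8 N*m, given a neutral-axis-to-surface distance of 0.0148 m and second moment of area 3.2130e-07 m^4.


sigma = M * c / I
sigma = 35.8 * 0.0148 / 3.2130e-07
M * c = 0.5298
sigma = 1.6491e+06


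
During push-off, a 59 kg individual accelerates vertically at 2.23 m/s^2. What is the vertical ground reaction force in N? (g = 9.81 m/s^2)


GRF = m * (g + a)
GRF = 59 * (9.81 + 2.23)
GRF = 59 * 12.0400
GRF = 710.3600


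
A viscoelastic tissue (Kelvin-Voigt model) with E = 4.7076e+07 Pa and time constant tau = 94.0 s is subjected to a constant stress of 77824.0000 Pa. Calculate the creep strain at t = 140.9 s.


epsilon(t) = (sigma/E) * (1 - exp(-t/tau))
sigma/E = 77824.0000 / 4.7076e+07 = 0.0017
exp(-t/tau) = exp(-140.9 / 94.0) = 0.2234
epsilon = 0.0017 * (1 - 0.2234)
epsilon = 0.0013


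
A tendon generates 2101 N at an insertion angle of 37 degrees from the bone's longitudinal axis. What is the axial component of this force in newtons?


F_eff = F_tendon * cos(theta)
theta = 37 deg = 0.6458 rad
cos(theta) = 0.7986
F_eff = 2101 * 0.7986
F_eff = 1677.9332


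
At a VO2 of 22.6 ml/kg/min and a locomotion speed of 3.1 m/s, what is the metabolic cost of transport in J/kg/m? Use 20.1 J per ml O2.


Power per kg = VO2 * 20.1 / 60
Power per kg = 22.6 * 20.1 / 60 = 7.5710 W/kg
Cost = power_per_kg / speed
Cost = 7.5710 / 3.1
Cost = 2.4423


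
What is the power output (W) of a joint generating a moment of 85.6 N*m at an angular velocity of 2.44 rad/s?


P = M * omega
P = 85.6 * 2.44
P = 208.8640


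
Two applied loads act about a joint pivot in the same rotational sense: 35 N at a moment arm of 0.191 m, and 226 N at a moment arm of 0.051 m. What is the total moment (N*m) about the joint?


M = F1 * d1 + F2 * d2
M = 35 * 0.191 + 226 * 0.051
M = 6.6850 + 11.5260
M = 18.2110


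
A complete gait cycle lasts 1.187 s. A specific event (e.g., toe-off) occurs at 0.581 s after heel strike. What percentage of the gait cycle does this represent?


pct = (event_time / cycle_time) * 100
pct = (0.581 / 1.187) * 100
ratio = 0.4895
pct = 48.9469


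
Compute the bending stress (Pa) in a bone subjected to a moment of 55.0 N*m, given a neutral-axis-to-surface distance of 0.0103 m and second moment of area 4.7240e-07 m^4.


sigma = M * c / I
sigma = 55.0 * 0.0103 / 4.7240e-07
M * c = 0.5665
sigma = 1.1992e+06


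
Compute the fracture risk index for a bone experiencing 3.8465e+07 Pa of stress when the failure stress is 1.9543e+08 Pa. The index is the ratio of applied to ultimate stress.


FRI = applied / ultimate
FRI = 3.8465e+07 / 1.9543e+08
FRI = 0.1968


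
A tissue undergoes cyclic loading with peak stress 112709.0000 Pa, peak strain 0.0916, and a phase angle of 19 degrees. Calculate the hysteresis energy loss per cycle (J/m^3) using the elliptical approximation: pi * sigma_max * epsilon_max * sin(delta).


E_loss = pi * sigma_max * epsilon_max * sin(delta)
delta = 19 deg = 0.3316 rad
sin(delta) = 0.3256
E_loss = pi * 112709.0000 * 0.0916 * 0.3256
E_loss = 10559.5609


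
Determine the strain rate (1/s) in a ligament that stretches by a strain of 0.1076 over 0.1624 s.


strain_rate = delta_strain / delta_t
strain_rate = 0.1076 / 0.1624
strain_rate = 0.6626


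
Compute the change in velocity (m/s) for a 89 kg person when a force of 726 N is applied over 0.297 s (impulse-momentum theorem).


J = F * dt = 726 * 0.297 = 215.6220 N*s
delta_v = J / m
delta_v = 215.6220 / 89
delta_v = 2.4227


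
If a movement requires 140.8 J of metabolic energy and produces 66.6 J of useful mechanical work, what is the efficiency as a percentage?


eta = (W_mech / E_meta) * 100
eta = (66.6 / 140.8) * 100
ratio = 0.4730
eta = 47.3011


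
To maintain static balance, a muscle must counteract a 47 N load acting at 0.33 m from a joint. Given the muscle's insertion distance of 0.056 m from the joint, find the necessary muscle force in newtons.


F_muscle = W * d_load / d_muscle
F_muscle = 47 * 0.33 / 0.056
Numerator = 15.5100
F_muscle = 276.9643


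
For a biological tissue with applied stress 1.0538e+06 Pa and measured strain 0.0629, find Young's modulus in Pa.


E = stress / strain
E = 1.0538e+06 / 0.0629
E = 1.6754e+07


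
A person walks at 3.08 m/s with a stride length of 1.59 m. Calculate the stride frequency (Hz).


f = v / stride_length
f = 3.08 / 1.59
f = 1.9371
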